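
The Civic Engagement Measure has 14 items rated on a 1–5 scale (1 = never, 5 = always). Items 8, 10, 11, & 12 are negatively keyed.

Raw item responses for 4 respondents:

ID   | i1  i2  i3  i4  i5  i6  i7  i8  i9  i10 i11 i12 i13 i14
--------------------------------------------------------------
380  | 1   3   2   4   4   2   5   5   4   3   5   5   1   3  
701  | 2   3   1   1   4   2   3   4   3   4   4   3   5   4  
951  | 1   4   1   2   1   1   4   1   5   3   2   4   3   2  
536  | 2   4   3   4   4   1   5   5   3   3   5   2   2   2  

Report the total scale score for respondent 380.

35

Respondent 380 raw: 1, 3, 2, 4, 4, 2, 5, 5, 4, 3, 5, 5, 1, 3.
Reverse-coded (reversed = (1+5) − raw = 6 − raw):
  item 1: 1
  item 2: 3
  item 3: 2
  item 4: 4
  item 5: 4
  item 6: 2
  item 7: 5
  item 8: 6 − 5 = 1
  item 9: 4
  item 10: 6 − 3 = 3
  item 11: 6 − 5 = 1
  item 12: 6 − 5 = 1
  item 13: 1
  item 14: 3
Sum = 1 + 3 + 2 + 4 + 4 + 2 + 5 + 1 + 4 + 3 + 1 + 1 + 1 + 3 = 35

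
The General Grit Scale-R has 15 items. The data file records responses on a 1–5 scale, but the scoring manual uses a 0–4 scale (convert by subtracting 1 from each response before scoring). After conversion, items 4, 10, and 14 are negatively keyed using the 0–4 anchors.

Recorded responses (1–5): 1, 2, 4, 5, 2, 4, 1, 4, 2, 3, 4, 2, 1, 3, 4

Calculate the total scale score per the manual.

23

Convert to 0–4: 0, 1, 3, 4, 1, 3, 0, 3, 1, 2, 3, 1, 0, 2, 3
Reverse-coded (reversed = (0+4) − raw = 4 − raw):
  item 4: 4 − 4 = 0
  item 10: 4 − 2 = 2
  item 14: 4 − 2 = 2
Scored: 0, 1, 3, 0, 1, 3, 0, 3, 1, 2, 3, 1, 0, 2, 3
Total = 23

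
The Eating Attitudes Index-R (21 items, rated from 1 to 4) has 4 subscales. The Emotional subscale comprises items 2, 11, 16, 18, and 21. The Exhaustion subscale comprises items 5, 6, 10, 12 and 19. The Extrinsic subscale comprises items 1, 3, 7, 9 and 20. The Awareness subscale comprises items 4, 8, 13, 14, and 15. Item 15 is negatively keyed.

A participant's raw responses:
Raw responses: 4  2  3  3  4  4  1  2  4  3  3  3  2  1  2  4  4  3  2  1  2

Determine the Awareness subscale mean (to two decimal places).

Awareness items: 4, 8, 13, 14, 15.
Of these, item 15 is negatively keyed; on a 1–4 scale, reversed = 5 − raw.
  item 4: 3
  item 8: 2
  item 13: 2
  item 14: 1
  item 15: 5 − 2 = 3
Sum = 3 + 2 + 2 + 1 + 3 = 11
Mean = 11 / 5 = 2.20

2.20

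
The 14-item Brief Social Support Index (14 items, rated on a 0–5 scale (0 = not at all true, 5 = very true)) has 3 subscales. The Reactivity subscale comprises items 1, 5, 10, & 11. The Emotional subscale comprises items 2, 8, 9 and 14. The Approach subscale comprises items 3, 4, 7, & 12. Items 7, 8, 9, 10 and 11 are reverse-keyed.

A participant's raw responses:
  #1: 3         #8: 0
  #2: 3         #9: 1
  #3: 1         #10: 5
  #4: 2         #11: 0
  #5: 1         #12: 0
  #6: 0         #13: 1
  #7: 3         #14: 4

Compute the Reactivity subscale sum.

9

Reactivity items: 1, 5, 10, 11.
Of these, items 10 and 11 are reverse-keyed; reversed = (0+5) − raw = 5 − raw.
  item 1: 3
  item 5: 1
  item 10: 5 − 5 = 0
  item 11: 5 − 0 = 5
Sum = 3 + 1 + 0 + 5 = 9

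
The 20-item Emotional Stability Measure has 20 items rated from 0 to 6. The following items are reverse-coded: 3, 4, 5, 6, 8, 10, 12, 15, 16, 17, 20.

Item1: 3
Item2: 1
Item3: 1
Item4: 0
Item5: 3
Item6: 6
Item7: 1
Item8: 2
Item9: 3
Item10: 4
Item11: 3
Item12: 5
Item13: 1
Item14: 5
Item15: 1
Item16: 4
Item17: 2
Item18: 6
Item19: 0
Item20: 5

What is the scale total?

56

Reverse-coded items (reversed = (0+6) − raw = 6 − raw):
  item 3: 6 − 1 = 5
  item 4: 6 − 0 = 6
  item 5: 6 − 3 = 3
  item 6: 6 − 6 = 0
  item 8: 6 − 2 = 4
  item 10: 6 − 4 = 2
  item 12: 6 − 5 = 1
  item 15: 6 − 1 = 5
  item 16: 6 − 4 = 2
  item 17: 6 − 2 = 4
  item 20: 6 − 5 = 1
Scored items: 3, 1, 5, 6, 3, 0, 1, 4, 3, 2, 3, 1, 1, 5, 5, 2, 4, 6, 0, 1
Total = 3 + 1 + 5 + 6 + 3 + 0 + 1 + 4 + 3 + 2 + 3 + 1 + 1 + 5 + 5 + 2 + 4 + 6 + 0 + 1 = 56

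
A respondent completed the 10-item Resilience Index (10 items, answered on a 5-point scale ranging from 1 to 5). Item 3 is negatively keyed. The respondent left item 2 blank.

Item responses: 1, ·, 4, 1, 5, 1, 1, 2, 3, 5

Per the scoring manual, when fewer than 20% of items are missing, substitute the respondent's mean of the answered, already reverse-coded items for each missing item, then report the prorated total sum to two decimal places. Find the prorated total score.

23.33

Reverse-coded (on a 1–5 scale, reversed = 6 − raw):
  item 3: 6 − 4 = 2
Completed scored items (9 of 10): 1, 2, 1, 5, 1, 1, 2, 3, 5; sum = 21.
Person mean = 21 / 9 ≈ 2.3333
Prorated total = (21 / 9) × 10 = 23.33 (to 2 dp)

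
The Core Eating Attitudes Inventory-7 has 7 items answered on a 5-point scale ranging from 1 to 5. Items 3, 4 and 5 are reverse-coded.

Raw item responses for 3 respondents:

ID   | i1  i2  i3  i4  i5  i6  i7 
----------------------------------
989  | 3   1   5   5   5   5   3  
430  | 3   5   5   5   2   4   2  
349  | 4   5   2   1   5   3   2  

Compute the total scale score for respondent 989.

15

Respondent 989 raw: 3, 1, 5, 5, 5, 5, 3.
Reverse-coded (on a 1–5 scale, reversed = 6 − raw):
  item 1: 3
  item 2: 1
  item 3: 6 − 5 = 1
  item 4: 6 − 5 = 1
  item 5: 6 − 5 = 1
  item 6: 5
  item 7: 3
Sum = 3 + 1 + 1 + 1 + 1 + 5 + 3 = 15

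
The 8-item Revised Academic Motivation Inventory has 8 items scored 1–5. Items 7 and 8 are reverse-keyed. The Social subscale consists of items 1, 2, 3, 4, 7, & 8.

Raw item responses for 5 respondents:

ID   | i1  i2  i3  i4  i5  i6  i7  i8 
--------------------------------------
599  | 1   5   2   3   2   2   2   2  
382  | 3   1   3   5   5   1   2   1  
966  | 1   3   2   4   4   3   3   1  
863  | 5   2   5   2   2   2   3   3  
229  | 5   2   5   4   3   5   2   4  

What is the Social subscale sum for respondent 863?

20

Respondent 863 raw: 5, 2, 5, 2, 2, 2, 3, 3.
Social items: 1, 2, 3, 4, 7, 8.
Reverse-coded (on a 1–5 scale, reversed = 6 − raw):
  item 1: 5
  item 2: 2
  item 3: 5
  item 4: 2
  item 7: 6 − 3 = 3
  item 8: 6 − 3 = 3
Sum = 5 + 2 + 5 + 2 + 3 + 3 = 20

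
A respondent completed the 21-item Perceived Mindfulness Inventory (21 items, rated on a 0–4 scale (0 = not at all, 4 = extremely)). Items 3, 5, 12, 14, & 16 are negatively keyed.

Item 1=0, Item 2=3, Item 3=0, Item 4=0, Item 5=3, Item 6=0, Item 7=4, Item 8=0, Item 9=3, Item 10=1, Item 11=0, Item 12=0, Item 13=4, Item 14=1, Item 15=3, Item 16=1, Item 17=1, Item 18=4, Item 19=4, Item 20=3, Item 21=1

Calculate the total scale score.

Reversing items 3, 5, 12, 14, & 16 with 4 − raw:
Total = 0 + 3 + (4−0) + 0 + (4−3) + 0 + 4 + 0 + 3 + 1 + 0 + (4−0) + 4 + (4−1) + 3 + (4−1) + 1 + 4 + 4 + 3 + 1
      = 0 + 3 + 4 + 0 + 1 + 0 + 4 + 0 + 3 + 1 + 0 + 4 + 4 + 3 + 3 + 3 + 1 + 4 + 4 + 3 + 1 = 46

46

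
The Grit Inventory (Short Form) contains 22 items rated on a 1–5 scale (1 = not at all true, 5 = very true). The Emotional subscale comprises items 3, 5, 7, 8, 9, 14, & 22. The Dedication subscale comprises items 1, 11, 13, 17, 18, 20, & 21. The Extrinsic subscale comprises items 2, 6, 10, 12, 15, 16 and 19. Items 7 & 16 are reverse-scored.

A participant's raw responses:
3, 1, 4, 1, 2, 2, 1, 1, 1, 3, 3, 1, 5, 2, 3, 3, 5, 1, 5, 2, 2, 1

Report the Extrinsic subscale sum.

18

Extrinsic items: 2, 6, 10, 12, 15, 16, 19.
Of these, item 16 is reverse-scored; reversed = (1+5) − raw = 6 − raw.
  item 2: 1
  item 6: 2
  item 10: 3
  item 12: 1
  item 15: 3
  item 16: 6 − 3 = 3
  item 19: 5
Sum = 1 + 2 + 3 + 1 + 3 + 3 + 5 = 18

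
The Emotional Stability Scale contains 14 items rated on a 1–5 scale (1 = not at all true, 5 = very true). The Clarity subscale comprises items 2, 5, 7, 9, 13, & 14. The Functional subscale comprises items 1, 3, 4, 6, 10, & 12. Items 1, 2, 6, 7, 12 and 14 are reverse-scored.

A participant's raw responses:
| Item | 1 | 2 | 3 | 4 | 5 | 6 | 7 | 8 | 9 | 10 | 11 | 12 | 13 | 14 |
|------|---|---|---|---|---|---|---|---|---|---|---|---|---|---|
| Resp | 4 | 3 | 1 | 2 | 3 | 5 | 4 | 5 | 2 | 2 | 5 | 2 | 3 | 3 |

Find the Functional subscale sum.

12

Functional items: 1, 3, 4, 6, 10, 12.
Of these, items 1, 6 and 12 are reverse-scored; reversed = (1+5) − raw = 6 − raw.
  item 1: 6 − 4 = 2
  item 3: 1
  item 4: 2
  item 6: 6 − 5 = 1
  item 10: 2
  item 12: 6 − 2 = 4
Sum = 2 + 1 + 2 + 1 + 2 + 4 = 12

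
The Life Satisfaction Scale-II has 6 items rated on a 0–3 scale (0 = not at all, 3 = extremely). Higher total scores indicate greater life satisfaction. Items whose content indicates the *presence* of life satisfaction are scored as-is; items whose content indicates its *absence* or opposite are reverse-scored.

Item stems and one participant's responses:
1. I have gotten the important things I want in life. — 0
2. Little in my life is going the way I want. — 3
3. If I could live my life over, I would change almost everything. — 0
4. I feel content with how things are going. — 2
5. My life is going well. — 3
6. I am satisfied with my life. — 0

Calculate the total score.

8

Items 2, 3 describe the absence/opposite of life satisfaction → reverse-score.
reverse-coded value = 3 − response.
  item 1: 0
  item 2: 3 − 3 = 0
  item 3: 3 − 0 = 3
  item 4: 2
  item 5: 3
  item 6: 0
Total = 0 + 0 + 3 + 2 + 3 + 0 = 8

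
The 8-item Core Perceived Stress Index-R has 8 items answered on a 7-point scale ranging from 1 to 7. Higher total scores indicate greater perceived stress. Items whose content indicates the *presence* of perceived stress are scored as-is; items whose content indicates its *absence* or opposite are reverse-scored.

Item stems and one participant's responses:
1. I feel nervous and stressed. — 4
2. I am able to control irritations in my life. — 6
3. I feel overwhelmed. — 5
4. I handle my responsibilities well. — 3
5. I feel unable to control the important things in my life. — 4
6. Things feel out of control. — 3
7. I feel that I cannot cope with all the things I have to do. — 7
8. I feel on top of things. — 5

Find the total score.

33

Items 2, 4, 8 describe the absence/opposite of perceived stress → reverse-score.
reversed = (1+7) − raw = 8 − raw.
  item 1: 4
  item 2: 8 − 6 = 2
  item 3: 5
  item 4: 8 − 3 = 5
  item 5: 4
  item 6: 3
  item 7: 7
  item 8: 8 − 5 = 3
Total = 4 + 2 + 5 + 5 + 4 + 3 + 7 + 3 = 33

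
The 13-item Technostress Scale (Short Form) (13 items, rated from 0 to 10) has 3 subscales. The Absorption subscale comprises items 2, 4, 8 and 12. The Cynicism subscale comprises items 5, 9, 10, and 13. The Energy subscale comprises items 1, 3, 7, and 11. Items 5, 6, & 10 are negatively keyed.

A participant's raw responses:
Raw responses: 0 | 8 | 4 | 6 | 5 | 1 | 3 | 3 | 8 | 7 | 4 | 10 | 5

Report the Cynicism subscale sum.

Cynicism items: 5, 9, 10, 13.
Of these, items 5 & 10 are negatively keyed; reversed = (0+10) − raw = 10 − raw.
  item 5: 10 − 5 = 5
  item 9: 8
  item 10: 10 − 7 = 3
  item 13: 5
Sum = 5 + 8 + 3 + 5 = 21

21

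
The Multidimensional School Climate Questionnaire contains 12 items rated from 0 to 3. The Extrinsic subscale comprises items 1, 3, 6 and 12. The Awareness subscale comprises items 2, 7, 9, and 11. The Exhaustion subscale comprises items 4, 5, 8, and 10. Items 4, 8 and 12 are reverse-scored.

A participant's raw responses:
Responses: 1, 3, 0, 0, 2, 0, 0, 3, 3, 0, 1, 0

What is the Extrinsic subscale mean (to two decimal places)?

Extrinsic items: 1, 3, 6, 12.
Of these, item 12 is reverse-scored; reverse-coded value = 3 − response.
  item 1: 1
  item 3: 0
  item 6: 0
  item 12: 3 − 0 = 3
Sum = 1 + 0 + 0 + 3 = 4
Mean = 4 / 4 = 1.00

1.00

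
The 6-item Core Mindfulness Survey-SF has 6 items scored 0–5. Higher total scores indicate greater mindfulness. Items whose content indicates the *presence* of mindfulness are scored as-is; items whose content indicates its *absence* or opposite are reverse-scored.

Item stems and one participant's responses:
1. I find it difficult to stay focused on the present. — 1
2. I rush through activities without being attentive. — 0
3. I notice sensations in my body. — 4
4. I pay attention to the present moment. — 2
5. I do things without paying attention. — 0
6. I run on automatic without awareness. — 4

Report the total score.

Items 1, 2, 5, 6 describe the absence/opposite of mindfulness → reverse-score.
reverse-coded value = 5 − response.
  item 1: 5 − 1 = 4
  item 2: 5 − 0 = 5
  item 3: 4
  item 4: 2
  item 5: 5 − 0 = 5
  item 6: 5 − 4 = 1
Total = 4 + 5 + 4 + 2 + 5 + 1 = 21

21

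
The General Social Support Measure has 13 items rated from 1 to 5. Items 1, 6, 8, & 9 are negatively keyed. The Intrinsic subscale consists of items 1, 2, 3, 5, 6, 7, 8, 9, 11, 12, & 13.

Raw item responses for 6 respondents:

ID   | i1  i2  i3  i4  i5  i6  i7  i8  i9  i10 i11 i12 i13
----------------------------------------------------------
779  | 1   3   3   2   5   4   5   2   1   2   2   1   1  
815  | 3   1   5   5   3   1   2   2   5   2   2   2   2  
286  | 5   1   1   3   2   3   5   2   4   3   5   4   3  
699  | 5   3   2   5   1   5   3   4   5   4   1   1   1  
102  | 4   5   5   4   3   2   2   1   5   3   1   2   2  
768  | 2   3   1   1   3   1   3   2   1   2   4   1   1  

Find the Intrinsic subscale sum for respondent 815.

Respondent 815 raw: 3, 1, 5, 5, 3, 1, 2, 2, 5, 2, 2, 2, 2.
Intrinsic items: 1, 2, 3, 5, 6, 7, 8, 9, 11, 12, 13.
Reverse-coded (reverse-coded value = 6 − response):
  item 1: 6 − 3 = 3
  item 2: 1
  item 3: 5
  item 5: 3
  item 6: 6 − 1 = 5
  item 7: 2
  item 8: 6 − 2 = 4
  item 9: 6 − 5 = 1
  item 11: 2
  item 12: 2
  item 13: 2
Sum = 3 + 1 + 5 + 3 + 5 + 2 + 4 + 1 + 2 + 2 + 2 = 30

30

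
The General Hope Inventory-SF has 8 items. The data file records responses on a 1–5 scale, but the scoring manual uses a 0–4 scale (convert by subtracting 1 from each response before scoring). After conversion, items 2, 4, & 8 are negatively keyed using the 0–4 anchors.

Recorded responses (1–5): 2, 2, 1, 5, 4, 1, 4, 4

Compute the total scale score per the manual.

Convert to 0–4: 1, 1, 0, 4, 3, 0, 3, 3
Reverse-coded (reversed = (0+4) − raw = 4 − raw):
  item 2: 4 − 1 = 3
  item 4: 4 − 4 = 0
  item 8: 4 − 3 = 1
Scored: 1, 3, 0, 0, 3, 0, 3, 1
Total = 11

11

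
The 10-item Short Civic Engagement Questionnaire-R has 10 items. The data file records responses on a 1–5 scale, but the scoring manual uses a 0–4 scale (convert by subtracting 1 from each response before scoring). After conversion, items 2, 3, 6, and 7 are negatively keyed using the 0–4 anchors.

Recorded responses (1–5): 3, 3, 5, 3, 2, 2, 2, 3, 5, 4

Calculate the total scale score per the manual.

22

Convert to 0–4: 2, 2, 4, 2, 1, 1, 1, 2, 4, 3
Reverse-coded (reversed = (0+4) − raw = 4 − raw):
  item 2: 4 − 2 = 2
  item 3: 4 − 4 = 0
  item 6: 4 − 1 = 3
  item 7: 4 − 1 = 3
Scored: 2, 2, 0, 2, 1, 3, 3, 2, 4, 3
Total = 22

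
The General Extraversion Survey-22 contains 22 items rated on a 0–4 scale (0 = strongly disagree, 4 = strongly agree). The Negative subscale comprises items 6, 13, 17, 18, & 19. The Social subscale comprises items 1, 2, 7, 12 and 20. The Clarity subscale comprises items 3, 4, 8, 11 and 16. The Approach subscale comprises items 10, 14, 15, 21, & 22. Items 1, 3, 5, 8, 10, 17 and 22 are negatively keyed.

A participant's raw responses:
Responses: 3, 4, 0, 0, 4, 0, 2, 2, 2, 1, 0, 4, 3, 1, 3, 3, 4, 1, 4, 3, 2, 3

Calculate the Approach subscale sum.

10

Approach items: 10, 14, 15, 21, 22.
Of these, items 10 and 22 are negatively keyed; reverse-coded value = 4 − response.
  item 10: 4 − 1 = 3
  item 14: 1
  item 15: 3
  item 21: 2
  item 22: 4 − 3 = 1
Sum = 3 + 1 + 3 + 2 + 1 = 10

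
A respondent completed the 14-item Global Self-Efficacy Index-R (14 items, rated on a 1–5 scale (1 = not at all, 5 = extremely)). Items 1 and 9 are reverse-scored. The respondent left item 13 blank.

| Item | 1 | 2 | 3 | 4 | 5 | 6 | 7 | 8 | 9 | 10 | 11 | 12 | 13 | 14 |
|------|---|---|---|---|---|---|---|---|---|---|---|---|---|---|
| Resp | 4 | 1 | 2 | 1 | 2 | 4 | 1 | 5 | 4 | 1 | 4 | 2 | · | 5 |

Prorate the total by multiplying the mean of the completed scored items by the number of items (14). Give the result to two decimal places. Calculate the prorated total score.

34.46

Reverse-coded (reversed = (1+5) − raw = 6 − raw):
  item 1: 6 − 4 = 2
  item 9: 6 − 4 = 2
Completed scored items (13 of 14): 2, 1, 2, 1, 2, 4, 1, 5, 2, 1, 4, 2, 5; sum = 32.
Person mean = 32 / 13 ≈ 2.4615
Prorated total = (32 / 13) × 14 = 34.46 (to 2 dp)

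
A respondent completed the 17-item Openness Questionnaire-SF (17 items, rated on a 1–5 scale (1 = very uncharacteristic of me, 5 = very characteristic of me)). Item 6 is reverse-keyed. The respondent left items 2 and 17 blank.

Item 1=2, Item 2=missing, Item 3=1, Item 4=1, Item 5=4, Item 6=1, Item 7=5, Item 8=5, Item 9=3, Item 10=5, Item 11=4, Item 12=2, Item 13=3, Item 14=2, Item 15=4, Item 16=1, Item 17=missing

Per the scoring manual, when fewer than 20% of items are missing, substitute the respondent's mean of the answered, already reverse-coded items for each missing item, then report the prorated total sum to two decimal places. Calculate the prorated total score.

53.27

Reverse-coded (reverse-coded value = 6 − response):
  item 6: 6 − 1 = 5
Completed scored items (15 of 17): 2, 1, 1, 4, 5, 5, 5, 3, 5, 4, 2, 3, 2, 4, 1; sum = 47.
Person mean = 47 / 15 ≈ 3.1333
Prorated total = (47 / 15) × 17 = 53.27 (to 2 dp)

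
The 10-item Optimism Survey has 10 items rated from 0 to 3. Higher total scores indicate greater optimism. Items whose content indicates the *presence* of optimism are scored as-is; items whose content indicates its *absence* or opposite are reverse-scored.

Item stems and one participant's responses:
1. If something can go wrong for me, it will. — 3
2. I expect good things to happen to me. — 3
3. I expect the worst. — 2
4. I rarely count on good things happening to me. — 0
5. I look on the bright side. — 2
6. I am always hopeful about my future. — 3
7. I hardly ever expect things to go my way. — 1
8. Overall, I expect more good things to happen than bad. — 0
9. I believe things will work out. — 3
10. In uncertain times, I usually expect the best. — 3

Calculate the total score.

20

Items 1, 3, 4, 7 describe the absence/opposite of optimism → reverse-score.
reverse-coded value = 3 − response.
  item 1: 3 − 3 = 0
  item 2: 3
  item 3: 3 − 2 = 1
  item 4: 3 − 0 = 3
  item 5: 2
  item 6: 3
  item 7: 3 − 1 = 2
  item 8: 0
  item 9: 3
  item 10: 3
Total = 0 + 3 + 1 + 3 + 2 + 3 + 2 + 0 + 3 + 3 = 20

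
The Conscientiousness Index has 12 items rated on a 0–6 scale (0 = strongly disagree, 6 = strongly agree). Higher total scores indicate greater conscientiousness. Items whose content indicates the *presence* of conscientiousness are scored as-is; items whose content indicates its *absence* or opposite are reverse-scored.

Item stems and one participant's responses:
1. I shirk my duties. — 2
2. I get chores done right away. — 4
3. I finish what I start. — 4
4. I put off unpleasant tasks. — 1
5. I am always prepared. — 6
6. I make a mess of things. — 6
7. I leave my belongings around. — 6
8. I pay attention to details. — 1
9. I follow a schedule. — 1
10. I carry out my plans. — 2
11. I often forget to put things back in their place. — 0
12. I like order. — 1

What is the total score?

34

Items 1, 4, 6, 7, 11 describe the absence/opposite of conscientiousness → reverse-score.
reversed = (0+6) − raw = 6 − raw.
  item 1: 6 − 2 = 4
  item 2: 4
  item 3: 4
  item 4: 6 − 1 = 5
  item 5: 6
  item 6: 6 − 6 = 0
  item 7: 6 − 6 = 0
  item 8: 1
  item 9: 1
  item 10: 2
  item 11: 6 − 0 = 6
  item 12: 1
Total = 4 + 4 + 4 + 5 + 6 + 0 + 0 + 1 + 1 + 2 + 6 + 1 = 34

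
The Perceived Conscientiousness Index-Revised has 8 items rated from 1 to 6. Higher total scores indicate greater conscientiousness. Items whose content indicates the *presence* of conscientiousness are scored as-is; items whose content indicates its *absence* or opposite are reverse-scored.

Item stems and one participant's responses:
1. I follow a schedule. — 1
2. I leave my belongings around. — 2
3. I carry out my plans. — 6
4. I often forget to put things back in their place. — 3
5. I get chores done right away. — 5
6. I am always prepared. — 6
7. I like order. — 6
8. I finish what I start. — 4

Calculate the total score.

37

Items 2, 4 describe the absence/opposite of conscientiousness → reverse-score.
on a 1–6 scale, reversed = 7 − raw.
  item 1: 1
  item 2: 7 − 2 = 5
  item 3: 6
  item 4: 7 − 3 = 4
  item 5: 5
  item 6: 6
  item 7: 6
  item 8: 4
Total = 1 + 5 + 6 + 4 + 5 + 6 + 6 + 4 = 37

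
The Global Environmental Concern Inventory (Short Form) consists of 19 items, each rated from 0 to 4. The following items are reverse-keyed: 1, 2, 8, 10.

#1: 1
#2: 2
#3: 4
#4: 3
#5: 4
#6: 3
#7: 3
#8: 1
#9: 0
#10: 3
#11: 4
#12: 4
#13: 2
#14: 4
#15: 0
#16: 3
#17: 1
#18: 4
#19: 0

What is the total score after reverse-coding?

Reversing items 1, 2, 8, & 10 with 4 − raw:
Total = (4−1) + (4−2) + 4 + 3 + 4 + 3 + 3 + (4−1) + 0 + (4−3) + 4 + 4 + 2 + 4 + 0 + 3 + 1 + 4 + 0
      = 3 + 2 + 4 + 3 + 4 + 3 + 3 + 3 + 0 + 1 + 4 + 4 + 2 + 4 + 0 + 3 + 1 + 4 + 0 = 48

48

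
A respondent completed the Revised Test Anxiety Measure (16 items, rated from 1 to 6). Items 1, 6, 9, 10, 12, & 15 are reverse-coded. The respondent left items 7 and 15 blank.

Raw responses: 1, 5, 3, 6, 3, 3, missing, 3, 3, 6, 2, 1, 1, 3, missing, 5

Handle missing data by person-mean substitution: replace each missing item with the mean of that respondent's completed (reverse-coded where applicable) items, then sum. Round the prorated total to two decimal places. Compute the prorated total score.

59.43

Reverse-coded (on a 1–6 scale, reversed = 7 − raw):
  item 1: 7 − 1 = 6
  item 6: 7 − 3 = 4
  item 9: 7 − 3 = 4
  item 10: 7 − 6 = 1
  item 12: 7 − 1 = 6
Completed scored items (14 of 16): 6, 5, 3, 6, 3, 4, 3, 4, 1, 2, 6, 1, 3, 5; sum = 52.
Person mean = 52 / 14 ≈ 3.7143
Prorated total = (52 / 14) × 16 = 59.43 (to 2 dp)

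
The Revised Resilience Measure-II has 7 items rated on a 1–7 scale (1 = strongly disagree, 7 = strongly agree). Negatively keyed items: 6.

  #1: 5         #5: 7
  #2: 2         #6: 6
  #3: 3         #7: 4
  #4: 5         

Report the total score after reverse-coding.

28

Apply reverse scoring (on a 1–7 scale, reversed = 8 − raw):
  item 6: 8 − 6 = 2
Scored responses: 5, 2, 3, 5, 7, 2, 4
Total = 5 + 2 + 3 + 5 + 7 + 2 + 4 = 28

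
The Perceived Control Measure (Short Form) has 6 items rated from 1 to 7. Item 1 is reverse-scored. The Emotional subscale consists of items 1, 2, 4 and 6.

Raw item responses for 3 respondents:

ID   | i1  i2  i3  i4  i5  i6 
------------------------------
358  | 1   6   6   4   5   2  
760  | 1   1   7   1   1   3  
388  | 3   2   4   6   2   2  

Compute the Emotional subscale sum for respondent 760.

Respondent 760 raw: 1, 1, 7, 1, 1, 3.
Emotional items: 1, 2, 4, 6.
Reverse-coded (reversed = (1+7) − raw = 8 − raw):
  item 1: 8 − 1 = 7
  item 2: 1
  item 4: 1
  item 6: 3
Sum = 7 + 1 + 1 + 3 = 12

12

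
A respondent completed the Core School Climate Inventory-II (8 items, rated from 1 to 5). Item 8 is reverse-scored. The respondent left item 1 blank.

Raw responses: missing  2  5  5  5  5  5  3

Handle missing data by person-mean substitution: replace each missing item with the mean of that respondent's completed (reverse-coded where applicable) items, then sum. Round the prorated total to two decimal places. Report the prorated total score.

34.29

Reverse-coded (reversed = (1+5) − raw = 6 − raw):
  item 8: 6 − 3 = 3
Completed scored items (7 of 8): 2, 5, 5, 5, 5, 5, 3; sum = 30.
Person mean = 30 / 7 ≈ 4.2857
Prorated total = (30 / 7) × 8 = 34.29 (to 2 dp)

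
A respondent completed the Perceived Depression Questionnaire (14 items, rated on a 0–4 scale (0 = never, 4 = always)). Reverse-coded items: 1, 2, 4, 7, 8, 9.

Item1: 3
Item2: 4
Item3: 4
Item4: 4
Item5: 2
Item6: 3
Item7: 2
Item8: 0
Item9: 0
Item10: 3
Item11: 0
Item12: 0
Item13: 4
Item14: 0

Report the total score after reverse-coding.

Raw sum = 29. Reverse-coded items: 1, 2, 4, 7, 8, 9; their raw sum = 13.
Each reversal replaces raw with 4 − raw, changing the total by 4 − 2·raw per item.
Total = 29 + 6·4 − 2·13 = 29 + 24 − 26 = 27

27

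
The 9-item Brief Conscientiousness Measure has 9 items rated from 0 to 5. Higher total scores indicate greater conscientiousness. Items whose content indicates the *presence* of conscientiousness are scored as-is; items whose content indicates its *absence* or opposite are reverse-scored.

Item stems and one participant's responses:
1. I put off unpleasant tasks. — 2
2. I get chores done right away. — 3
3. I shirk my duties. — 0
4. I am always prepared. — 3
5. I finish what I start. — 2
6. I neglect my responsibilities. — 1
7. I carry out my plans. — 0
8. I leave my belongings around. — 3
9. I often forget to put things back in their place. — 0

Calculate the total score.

27

Items 1, 3, 6, 8, 9 describe the absence/opposite of conscientiousness → reverse-score.
reverse-coded value = 5 − response.
  item 1: 5 − 2 = 3
  item 2: 3
  item 3: 5 − 0 = 5
  item 4: 3
  item 5: 2
  item 6: 5 − 1 = 4
  item 7: 0
  item 8: 5 − 3 = 2
  item 9: 5 − 0 = 5
Total = 3 + 3 + 5 + 3 + 2 + 4 + 0 + 2 + 5 = 27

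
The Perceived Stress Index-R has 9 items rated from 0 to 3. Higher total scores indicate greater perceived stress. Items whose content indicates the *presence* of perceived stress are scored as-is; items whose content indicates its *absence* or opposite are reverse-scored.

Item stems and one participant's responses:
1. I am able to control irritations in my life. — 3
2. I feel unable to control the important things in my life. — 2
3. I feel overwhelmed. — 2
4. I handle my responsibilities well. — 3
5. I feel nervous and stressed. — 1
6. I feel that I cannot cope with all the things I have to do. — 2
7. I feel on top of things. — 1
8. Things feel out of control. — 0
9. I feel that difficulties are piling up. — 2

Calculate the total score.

Items 1, 4, 7 describe the absence/opposite of perceived stress → reverse-score.
reversed = (0+3) − raw = 3 − raw.
  item 1: 3 − 3 = 0
  item 2: 2
  item 3: 2
  item 4: 3 − 3 = 0
  item 5: 1
  item 6: 2
  item 7: 3 − 1 = 2
  item 8: 0
  item 9: 2
Total = 0 + 2 + 2 + 0 + 1 + 2 + 2 + 0 + 2 = 11

11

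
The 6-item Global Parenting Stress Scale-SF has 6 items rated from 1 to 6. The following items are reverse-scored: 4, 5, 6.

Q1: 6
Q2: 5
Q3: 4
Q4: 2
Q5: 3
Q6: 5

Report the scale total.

26

Raw sum = 25. Reverse-scored items: 4, 5, 6; their raw sum = 10.
Each reversal replaces raw with 7 − raw, changing the total by 7 − 2·raw per item.
Total = 25 + 3·7 − 2·10 = 25 + 21 − 20 = 26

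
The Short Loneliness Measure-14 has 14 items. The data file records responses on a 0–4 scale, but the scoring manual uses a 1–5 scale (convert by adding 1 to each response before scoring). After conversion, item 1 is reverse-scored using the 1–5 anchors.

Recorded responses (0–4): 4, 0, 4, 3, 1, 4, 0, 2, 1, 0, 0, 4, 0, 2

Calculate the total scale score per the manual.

Convert to 1–5: 5, 1, 5, 4, 2, 5, 1, 3, 2, 1, 1, 5, 1, 3
Reverse-coded (reverse-coded value = 6 − response):
  item 1: 6 − 5 = 1
Scored: 1, 1, 5, 4, 2, 5, 1, 3, 2, 1, 1, 5, 1, 3
Total = 35

35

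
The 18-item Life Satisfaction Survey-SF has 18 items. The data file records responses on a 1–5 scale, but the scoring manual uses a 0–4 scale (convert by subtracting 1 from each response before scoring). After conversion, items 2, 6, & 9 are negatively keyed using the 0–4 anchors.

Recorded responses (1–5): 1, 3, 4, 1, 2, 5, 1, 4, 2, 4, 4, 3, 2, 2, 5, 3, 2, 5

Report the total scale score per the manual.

Convert to 0–4: 0, 2, 3, 0, 1, 4, 0, 3, 1, 3, 3, 2, 1, 1, 4, 2, 1, 4
Reverse-coded (reversed = (0+4) − raw = 4 − raw):
  item 2: 4 − 2 = 2
  item 6: 4 − 4 = 0
  item 9: 4 − 1 = 3
Scored: 0, 2, 3, 0, 1, 0, 0, 3, 3, 3, 3, 2, 1, 1, 4, 2, 1, 4
Total = 33

33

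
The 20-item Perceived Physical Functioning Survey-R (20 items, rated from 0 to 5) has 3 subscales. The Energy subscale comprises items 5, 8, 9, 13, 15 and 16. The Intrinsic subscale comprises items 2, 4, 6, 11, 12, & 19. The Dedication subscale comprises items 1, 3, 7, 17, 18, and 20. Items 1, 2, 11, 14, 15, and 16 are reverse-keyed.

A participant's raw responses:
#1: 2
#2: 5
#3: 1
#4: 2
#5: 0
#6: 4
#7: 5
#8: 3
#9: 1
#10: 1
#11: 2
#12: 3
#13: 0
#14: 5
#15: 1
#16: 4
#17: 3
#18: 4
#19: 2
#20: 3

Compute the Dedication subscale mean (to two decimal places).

3.17

Dedication items: 1, 3, 7, 17, 18, 20.
Of these, item 1 is reverse-keyed; on a 0–5 scale, reversed = 5 − raw.
  item 1: 5 − 2 = 3
  item 3: 1
  item 7: 5
  item 17: 3
  item 18: 4
  item 20: 3
Sum = 3 + 1 + 5 + 3 + 4 + 3 = 19
Mean = 19 / 6 = 3.17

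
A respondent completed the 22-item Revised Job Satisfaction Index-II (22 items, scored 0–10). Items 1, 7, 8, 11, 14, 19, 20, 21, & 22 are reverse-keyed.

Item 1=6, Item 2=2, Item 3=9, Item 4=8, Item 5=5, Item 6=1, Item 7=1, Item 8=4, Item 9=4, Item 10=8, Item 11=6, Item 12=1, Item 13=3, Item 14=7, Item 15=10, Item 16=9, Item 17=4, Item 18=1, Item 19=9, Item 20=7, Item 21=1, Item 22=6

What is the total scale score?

Reversing items 1, 7, 8, 11, 14, 19, 20, 21, and 22 with 10 − raw:
Total = (10−6) + 2 + 9 + 8 + 5 + 1 + (10−1) + (10−4) + 4 + 8 + (10−6) + 1 + 3 + (10−7) + 10 + 9 + 4 + 1 + (10−9) + (10−7) + (10−1) + (10−6)
      = 4 + 2 + 9 + 8 + 5 + 1 + 9 + 6 + 4 + 8 + 4 + 1 + 3 + 3 + 10 + 9 + 4 + 1 + 1 + 3 + 9 + 4 = 108

108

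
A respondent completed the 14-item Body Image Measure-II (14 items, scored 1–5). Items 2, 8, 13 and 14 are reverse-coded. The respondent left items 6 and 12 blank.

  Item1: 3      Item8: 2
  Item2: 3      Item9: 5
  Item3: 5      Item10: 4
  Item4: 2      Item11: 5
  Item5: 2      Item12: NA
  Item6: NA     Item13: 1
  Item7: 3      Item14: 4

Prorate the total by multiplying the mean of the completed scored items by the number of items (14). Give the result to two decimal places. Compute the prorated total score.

50.17

Reverse-coded (reversed = (1+5) − raw = 6 − raw):
  item 2: 6 − 3 = 3
  item 8: 6 − 2 = 4
  item 13: 6 − 1 = 5
  item 14: 6 − 4 = 2
Completed scored items (12 of 14): 3, 3, 5, 2, 2, 3, 4, 5, 4, 5, 5, 2; sum = 43.
Person mean = 43 / 12 ≈ 3.5833
Prorated total = (43 / 12) × 14 = 50.17 (to 2 dp)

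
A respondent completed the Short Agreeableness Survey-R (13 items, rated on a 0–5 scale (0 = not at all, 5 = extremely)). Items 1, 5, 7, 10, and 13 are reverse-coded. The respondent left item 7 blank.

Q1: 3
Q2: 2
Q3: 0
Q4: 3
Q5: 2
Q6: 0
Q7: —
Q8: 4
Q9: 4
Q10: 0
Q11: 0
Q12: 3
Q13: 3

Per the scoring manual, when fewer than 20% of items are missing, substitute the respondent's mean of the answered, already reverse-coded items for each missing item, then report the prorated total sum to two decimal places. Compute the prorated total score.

Reverse-coded (reverse-coded value = 5 − response):
  item 1: 5 − 3 = 2
  item 5: 5 − 2 = 3
  item 10: 5 − 0 = 5
  item 13: 5 − 3 = 2
Completed scored items (12 of 13): 2, 2, 0, 3, 3, 0, 4, 4, 5, 0, 3, 2; sum = 28.
Person mean = 28 / 12 ≈ 2.3333
Prorated total = (28 / 12) × 13 = 30.33 (to 2 dp)

30.33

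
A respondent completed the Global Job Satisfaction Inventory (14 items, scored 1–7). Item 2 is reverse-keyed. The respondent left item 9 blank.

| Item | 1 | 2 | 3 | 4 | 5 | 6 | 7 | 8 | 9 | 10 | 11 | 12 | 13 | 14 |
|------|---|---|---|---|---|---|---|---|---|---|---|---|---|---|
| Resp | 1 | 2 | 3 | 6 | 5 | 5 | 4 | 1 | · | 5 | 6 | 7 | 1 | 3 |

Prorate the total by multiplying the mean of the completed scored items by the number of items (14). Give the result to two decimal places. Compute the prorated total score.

Reverse-coded (reverse-coded value = 8 − response):
  item 2: 8 − 2 = 6
Completed scored items (13 of 14): 1, 6, 3, 6, 5, 5, 4, 1, 5, 6, 7, 1, 3; sum = 53.
Person mean = 53 / 13 ≈ 4.0769
Prorated total = (53 / 13) × 14 = 57.08 (to 2 dp)

57.08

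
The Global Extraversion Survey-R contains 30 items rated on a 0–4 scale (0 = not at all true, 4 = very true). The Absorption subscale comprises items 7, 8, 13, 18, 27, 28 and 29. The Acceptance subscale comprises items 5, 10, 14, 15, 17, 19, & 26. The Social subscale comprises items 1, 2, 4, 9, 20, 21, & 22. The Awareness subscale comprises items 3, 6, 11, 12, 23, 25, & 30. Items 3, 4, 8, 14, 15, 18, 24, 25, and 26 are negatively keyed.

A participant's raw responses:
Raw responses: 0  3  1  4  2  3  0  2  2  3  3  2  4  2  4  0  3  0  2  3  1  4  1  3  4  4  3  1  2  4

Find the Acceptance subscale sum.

12

Acceptance items: 5, 10, 14, 15, 17, 19, 26.
Of these, items 14, 15 and 26 are negatively keyed; reversed = (0+4) − raw = 4 − raw.
  item 5: 2
  item 10: 3
  item 14: 4 − 2 = 2
  item 15: 4 − 4 = 0
  item 17: 3
  item 19: 2
  item 26: 4 − 4 = 0
Sum = 2 + 3 + 2 + 0 + 3 + 2 + 0 = 12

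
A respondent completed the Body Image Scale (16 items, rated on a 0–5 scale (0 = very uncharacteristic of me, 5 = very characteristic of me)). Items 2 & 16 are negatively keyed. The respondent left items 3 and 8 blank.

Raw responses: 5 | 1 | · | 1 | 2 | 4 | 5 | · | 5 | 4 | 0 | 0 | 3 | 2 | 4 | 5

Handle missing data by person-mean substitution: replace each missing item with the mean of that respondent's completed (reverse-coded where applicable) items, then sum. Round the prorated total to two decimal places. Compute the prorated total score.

44.57

Reverse-coded (on a 0–5 scale, reversed = 5 − raw):
  item 2: 5 − 1 = 4
  item 16: 5 − 5 = 0
Completed scored items (14 of 16): 5, 4, 1, 2, 4, 5, 5, 4, 0, 0, 3, 2, 4, 0; sum = 39.
Person mean = 39 / 14 ≈ 2.7857
Prorated total = (39 / 14) × 16 = 44.57 (to 2 dp)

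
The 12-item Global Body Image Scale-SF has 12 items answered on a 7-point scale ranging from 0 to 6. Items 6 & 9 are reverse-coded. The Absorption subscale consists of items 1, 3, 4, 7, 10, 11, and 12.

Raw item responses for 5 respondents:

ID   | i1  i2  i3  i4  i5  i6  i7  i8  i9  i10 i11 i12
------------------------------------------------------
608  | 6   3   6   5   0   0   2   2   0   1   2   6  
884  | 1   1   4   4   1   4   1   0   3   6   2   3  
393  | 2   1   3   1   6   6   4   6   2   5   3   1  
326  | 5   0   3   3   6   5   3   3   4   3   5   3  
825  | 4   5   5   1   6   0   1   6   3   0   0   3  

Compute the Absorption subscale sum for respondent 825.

14

Respondent 825 raw: 4, 5, 5, 1, 6, 0, 1, 6, 3, 0, 0, 3.
Absorption items: 1, 3, 4, 7, 10, 11, 12.
Reverse-coded (on a 0–6 scale, reversed = 6 − raw):
  item 1: 4
  item 3: 5
  item 4: 1
  item 7: 1
  item 10: 0
  item 11: 0
  item 12: 3
Sum = 4 + 5 + 1 + 1 + 0 + 0 + 3 = 14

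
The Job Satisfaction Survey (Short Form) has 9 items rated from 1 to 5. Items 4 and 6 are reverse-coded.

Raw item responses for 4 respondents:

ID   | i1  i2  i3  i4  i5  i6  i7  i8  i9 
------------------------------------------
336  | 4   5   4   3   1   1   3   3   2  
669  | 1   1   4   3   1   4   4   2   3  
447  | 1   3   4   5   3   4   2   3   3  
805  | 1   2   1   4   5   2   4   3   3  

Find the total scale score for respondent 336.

Respondent 336 raw: 4, 5, 4, 3, 1, 1, 3, 3, 2.
Reverse-coded (reverse-coded value = 6 − response):
  item 1: 4
  item 2: 5
  item 3: 4
  item 4: 6 − 3 = 3
  item 5: 1
  item 6: 6 − 1 = 5
  item 7: 3
  item 8: 3
  item 9: 2
Sum = 4 + 5 + 4 + 3 + 1 + 5 + 3 + 3 + 2 = 30

30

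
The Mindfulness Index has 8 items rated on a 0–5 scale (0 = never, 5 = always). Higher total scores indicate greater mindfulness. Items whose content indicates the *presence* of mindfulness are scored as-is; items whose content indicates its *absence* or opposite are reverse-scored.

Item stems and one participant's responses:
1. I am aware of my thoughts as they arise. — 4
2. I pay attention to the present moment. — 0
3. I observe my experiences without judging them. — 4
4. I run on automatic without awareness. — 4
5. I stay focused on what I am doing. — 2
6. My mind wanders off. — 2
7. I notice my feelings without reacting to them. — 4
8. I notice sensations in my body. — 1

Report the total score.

Items 4, 6 describe the absence/opposite of mindfulness → reverse-score.
reverse-coded value = 5 − response.
  item 1: 4
  item 2: 0
  item 3: 4
  item 4: 5 − 4 = 1
  item 5: 2
  item 6: 5 − 2 = 3
  item 7: 4
  item 8: 1
Total = 4 + 0 + 4 + 1 + 2 + 3 + 4 + 1 = 19

19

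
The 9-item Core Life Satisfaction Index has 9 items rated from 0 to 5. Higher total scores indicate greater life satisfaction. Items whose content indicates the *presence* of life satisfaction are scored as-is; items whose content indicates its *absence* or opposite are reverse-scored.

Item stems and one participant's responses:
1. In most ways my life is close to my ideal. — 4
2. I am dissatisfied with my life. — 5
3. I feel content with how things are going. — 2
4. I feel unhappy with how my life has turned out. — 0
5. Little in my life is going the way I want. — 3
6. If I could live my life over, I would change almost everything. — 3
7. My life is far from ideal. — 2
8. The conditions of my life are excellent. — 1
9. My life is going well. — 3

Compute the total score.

Items 2, 4, 5, 6, 7 describe the absence/opposite of life satisfaction → reverse-score.
on a 0–5 scale, reversed = 5 − raw.
  item 1: 4
  item 2: 5 − 5 = 0
  item 3: 2
  item 4: 5 − 0 = 5
  item 5: 5 − 3 = 2
  item 6: 5 − 3 = 2
  item 7: 5 − 2 = 3
  item 8: 1
  item 9: 3
Total = 4 + 0 + 2 + 5 + 2 + 2 + 3 + 1 + 3 = 22

22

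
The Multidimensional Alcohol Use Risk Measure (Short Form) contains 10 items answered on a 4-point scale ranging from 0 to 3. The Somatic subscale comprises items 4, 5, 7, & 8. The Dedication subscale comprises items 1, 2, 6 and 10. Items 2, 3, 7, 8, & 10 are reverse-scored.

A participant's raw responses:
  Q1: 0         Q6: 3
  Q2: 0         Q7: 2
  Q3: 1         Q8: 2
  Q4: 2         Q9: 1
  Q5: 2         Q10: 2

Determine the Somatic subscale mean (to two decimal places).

Somatic items: 4, 5, 7, 8.
Of these, items 7 and 8 are reverse-scored; reversed = (0+3) − raw = 3 − raw.
  item 4: 2
  item 5: 2
  item 7: 3 − 2 = 1
  item 8: 3 − 2 = 1
Sum = 2 + 2 + 1 + 1 = 6
Mean = 6 / 4 = 1.50

1.50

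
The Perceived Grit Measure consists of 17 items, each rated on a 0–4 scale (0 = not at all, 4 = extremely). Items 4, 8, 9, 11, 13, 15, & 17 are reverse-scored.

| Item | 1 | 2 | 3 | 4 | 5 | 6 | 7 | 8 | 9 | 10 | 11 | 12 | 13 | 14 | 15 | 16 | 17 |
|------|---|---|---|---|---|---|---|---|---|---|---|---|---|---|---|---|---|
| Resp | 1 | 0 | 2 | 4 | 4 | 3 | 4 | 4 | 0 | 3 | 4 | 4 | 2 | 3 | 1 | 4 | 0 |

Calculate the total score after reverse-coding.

41

Reverse-scored items use 4 − raw:
  item 4: 4 − 4 = 0
  item 8: 4 − 4 = 0
  item 9: 4 − 0 = 4
  item 11: 4 − 4 = 0
  item 13: 4 − 2 = 2
  item 15: 4 − 1 = 3
  item 17: 4 − 0 = 4
Scored items: 1, 0, 2, 0, 4, 3, 4, 0, 4, 3, 0, 4, 2, 3, 3, 4, 4
Total = 1 + 0 + 2 + 0 + 4 + 3 + 4 + 0 + 4 + 3 + 0 + 4 + 2 + 3 + 3 + 4 + 4 = 41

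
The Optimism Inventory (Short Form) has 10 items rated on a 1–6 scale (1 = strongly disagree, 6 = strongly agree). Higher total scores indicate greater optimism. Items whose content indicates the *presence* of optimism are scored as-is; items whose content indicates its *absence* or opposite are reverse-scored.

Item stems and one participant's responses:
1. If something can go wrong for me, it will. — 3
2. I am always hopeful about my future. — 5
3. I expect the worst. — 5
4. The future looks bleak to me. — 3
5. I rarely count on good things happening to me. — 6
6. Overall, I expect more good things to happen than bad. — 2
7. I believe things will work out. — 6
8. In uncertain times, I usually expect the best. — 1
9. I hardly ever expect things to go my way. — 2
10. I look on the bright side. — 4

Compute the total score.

34

Items 1, 3, 4, 5, 9 describe the absence/opposite of optimism → reverse-score.
reversed = (1+6) − raw = 7 − raw.
  item 1: 7 − 3 = 4
  item 2: 5
  item 3: 7 − 5 = 2
  item 4: 7 − 3 = 4
  item 5: 7 − 6 = 1
  item 6: 2
  item 7: 6
  item 8: 1
  item 9: 7 − 2 = 5
  item 10: 4
Total = 4 + 5 + 2 + 4 + 1 + 2 + 6 + 1 + 5 + 4 = 34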